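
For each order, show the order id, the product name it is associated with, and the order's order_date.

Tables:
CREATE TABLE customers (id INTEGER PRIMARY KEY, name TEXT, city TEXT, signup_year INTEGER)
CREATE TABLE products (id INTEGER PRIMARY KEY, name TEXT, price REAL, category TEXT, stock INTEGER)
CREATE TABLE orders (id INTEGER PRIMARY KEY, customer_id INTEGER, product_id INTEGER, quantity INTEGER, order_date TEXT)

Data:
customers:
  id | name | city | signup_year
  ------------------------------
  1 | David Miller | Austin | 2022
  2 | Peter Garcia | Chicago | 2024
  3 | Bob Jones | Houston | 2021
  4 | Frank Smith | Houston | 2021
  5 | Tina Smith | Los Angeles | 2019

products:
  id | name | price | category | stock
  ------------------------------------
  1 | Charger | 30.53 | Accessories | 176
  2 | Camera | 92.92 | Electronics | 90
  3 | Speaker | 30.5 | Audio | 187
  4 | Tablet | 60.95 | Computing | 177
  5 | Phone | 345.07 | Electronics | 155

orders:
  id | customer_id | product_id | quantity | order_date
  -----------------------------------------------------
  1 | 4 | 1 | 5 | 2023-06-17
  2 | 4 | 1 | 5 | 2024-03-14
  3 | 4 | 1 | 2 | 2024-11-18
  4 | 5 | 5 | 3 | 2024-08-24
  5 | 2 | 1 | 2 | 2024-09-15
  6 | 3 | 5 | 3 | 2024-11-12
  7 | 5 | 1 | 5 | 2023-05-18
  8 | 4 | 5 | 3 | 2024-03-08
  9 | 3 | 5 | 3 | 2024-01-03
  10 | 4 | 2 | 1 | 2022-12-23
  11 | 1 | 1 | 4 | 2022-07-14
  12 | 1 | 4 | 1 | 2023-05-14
SELECT c.id, p.name AS product, c.order_date FROM orders c JOIN products p ON c.product_id = p.id

Execution result:
id | product | order_date
1 | Charger | 2023-06-17
2 | Charger | 2024-03-14
3 | Charger | 2024-11-18
4 | Phone | 2024-08-24
5 | Charger | 2024-09-15
6 | Phone | 2024-11-12
7 | Charger | 2023-05-18
8 | Phone | 2024-03-08
9 | Phone | 2024-01-03
10 | Camera | 2022-12-23
11 | Charger | 2022-07-14
12 | Tablet | 2023-05-14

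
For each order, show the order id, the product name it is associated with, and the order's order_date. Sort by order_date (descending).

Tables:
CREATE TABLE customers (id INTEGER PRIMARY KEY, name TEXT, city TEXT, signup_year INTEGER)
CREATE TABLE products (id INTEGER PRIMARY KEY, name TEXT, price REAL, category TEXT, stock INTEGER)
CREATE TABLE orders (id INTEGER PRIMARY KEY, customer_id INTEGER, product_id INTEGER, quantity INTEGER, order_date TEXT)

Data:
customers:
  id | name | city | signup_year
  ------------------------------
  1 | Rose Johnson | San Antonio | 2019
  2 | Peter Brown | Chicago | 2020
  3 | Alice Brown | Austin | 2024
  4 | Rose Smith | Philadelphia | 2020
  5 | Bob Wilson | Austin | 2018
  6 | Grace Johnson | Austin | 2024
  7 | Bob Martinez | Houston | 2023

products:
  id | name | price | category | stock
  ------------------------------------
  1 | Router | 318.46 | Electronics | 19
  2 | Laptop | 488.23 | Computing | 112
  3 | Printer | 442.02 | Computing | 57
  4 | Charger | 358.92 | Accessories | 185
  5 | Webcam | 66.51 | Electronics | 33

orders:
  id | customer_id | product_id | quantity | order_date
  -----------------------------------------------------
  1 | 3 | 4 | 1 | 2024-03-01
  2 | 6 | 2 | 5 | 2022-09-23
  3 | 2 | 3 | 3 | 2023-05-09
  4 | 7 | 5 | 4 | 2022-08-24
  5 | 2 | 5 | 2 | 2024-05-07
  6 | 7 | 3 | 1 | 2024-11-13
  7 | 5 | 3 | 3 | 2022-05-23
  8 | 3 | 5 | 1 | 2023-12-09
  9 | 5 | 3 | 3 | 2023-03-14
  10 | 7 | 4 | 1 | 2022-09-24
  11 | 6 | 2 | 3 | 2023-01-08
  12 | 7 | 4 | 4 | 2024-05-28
SELECT c.id, p.name AS product, c.order_date FROM orders c JOIN products p ON c.product_id = p.id ORDER BY c.order_date DESC

Execution result:
id | product | order_date
6 | Printer | 2024-11-13
12 | Charger | 2024-05-28
5 | Webcam | 2024-05-07
1 | Charger | 2024-03-01
8 | Webcam | 2023-12-09
3 | Printer | 2023-05-09
9 | Printer | 2023-03-14
11 | Laptop | 2023-01-08
10 | Charger | 2022-09-24
2 | Laptop | 2022-09-23
4 | Webcam | 2022-08-24
7 | Printer | 2022-05-23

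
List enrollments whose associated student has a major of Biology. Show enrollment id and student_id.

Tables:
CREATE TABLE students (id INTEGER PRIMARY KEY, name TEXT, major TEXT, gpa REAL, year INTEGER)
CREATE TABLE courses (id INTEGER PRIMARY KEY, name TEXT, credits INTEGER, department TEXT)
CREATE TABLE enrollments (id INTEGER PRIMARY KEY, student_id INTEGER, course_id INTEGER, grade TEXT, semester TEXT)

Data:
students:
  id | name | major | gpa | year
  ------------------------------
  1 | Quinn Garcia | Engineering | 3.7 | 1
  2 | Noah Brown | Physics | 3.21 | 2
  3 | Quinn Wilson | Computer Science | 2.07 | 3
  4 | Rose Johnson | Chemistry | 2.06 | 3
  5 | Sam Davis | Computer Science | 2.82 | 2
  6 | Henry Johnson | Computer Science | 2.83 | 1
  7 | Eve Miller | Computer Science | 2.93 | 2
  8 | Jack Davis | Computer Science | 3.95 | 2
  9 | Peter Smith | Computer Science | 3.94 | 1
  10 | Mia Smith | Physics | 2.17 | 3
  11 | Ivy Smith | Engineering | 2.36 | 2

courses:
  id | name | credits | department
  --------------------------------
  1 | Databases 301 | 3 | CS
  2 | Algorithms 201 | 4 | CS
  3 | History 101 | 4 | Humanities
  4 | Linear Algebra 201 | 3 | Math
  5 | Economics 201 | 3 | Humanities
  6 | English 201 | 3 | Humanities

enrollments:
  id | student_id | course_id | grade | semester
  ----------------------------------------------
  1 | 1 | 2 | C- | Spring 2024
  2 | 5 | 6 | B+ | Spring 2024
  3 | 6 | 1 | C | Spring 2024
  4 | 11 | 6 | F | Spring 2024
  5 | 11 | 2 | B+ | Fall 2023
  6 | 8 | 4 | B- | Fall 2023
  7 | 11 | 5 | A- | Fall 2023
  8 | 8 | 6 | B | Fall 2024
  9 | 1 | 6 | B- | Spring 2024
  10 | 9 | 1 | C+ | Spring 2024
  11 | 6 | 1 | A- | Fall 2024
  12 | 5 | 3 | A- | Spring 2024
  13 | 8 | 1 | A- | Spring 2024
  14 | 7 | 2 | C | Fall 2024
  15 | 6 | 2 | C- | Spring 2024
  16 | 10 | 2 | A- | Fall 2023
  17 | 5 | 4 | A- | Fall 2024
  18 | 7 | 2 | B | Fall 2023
SELECT id, student_id FROM enrollments WHERE student_id IN (SELECT id FROM students WHERE major = 'Biology')

Execution result:
(no rows)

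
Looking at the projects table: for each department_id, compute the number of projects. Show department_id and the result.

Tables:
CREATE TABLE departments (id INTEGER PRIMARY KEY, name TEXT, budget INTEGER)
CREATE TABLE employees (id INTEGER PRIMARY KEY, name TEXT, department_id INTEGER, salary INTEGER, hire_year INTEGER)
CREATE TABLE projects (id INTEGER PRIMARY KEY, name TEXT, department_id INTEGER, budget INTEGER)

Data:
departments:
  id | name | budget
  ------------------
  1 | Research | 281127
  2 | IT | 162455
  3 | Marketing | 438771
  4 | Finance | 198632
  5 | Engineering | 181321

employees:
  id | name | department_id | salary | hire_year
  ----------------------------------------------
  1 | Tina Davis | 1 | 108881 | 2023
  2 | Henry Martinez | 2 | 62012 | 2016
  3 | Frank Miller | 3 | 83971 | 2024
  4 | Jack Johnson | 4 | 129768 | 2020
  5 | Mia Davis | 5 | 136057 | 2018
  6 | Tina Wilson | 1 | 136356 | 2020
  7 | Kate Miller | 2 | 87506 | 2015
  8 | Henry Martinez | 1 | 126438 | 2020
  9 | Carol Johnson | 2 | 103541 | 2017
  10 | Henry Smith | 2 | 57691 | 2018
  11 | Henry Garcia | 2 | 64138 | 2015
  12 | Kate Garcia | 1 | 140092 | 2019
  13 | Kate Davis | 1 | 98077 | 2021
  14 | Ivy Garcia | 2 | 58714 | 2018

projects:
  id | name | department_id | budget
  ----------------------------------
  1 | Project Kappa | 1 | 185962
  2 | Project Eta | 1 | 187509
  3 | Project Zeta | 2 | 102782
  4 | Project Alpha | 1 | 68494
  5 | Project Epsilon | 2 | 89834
SELECT department_id, COUNT(*) AS n FROM projects GROUP BY department_id

Execution result:
department_id | n
1 | 3
2 | 2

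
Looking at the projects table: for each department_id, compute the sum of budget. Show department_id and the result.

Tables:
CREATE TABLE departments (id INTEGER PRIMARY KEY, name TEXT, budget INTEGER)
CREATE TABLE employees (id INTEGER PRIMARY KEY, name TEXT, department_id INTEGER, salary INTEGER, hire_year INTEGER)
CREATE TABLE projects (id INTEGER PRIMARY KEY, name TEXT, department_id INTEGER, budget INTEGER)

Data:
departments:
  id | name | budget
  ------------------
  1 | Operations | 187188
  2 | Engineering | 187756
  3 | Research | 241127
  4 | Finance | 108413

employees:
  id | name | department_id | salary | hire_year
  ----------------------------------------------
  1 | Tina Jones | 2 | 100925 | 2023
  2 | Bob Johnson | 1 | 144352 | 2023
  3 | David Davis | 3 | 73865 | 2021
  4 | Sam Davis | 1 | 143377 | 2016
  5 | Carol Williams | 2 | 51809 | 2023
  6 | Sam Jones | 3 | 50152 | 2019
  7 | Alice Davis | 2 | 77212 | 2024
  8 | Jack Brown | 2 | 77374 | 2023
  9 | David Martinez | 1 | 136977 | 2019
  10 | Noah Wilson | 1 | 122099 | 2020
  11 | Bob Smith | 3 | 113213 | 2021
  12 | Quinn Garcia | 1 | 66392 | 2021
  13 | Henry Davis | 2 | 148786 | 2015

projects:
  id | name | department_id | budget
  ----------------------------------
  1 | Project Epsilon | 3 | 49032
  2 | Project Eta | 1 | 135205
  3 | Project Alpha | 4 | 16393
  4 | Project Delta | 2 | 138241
SELECT department_id, SUM(budget) AS sum_budget FROM projects GROUP BY department_id

Execution result:
department_id | sum_budget
1 | 135205
2 | 138241
3 | 49032
4 | 16393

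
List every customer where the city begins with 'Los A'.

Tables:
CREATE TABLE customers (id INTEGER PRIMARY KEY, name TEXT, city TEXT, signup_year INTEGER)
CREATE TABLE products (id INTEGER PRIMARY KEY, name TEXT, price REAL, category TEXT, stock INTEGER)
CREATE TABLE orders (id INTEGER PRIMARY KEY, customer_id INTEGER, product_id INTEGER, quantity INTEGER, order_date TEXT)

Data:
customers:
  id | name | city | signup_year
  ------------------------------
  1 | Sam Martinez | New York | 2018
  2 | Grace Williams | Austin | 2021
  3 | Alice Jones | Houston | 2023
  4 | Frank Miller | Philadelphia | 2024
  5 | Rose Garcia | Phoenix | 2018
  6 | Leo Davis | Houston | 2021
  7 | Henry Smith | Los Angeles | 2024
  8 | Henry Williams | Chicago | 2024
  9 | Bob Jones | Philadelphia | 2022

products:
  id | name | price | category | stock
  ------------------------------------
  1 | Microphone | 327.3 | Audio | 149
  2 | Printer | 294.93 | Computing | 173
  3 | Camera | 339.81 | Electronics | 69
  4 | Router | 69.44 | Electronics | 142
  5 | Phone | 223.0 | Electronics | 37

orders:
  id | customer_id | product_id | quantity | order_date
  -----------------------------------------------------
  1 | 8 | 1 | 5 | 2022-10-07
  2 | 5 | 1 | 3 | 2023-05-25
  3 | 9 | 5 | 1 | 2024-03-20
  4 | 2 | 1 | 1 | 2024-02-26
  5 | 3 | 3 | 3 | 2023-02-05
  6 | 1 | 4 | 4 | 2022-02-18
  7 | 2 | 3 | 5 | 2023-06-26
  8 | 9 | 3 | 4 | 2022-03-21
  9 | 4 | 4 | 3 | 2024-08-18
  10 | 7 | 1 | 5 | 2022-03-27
SELECT name, city FROM customers WHERE city LIKE 'Los A%'

Execution result:
name | city
Henry Smith | Los Angeles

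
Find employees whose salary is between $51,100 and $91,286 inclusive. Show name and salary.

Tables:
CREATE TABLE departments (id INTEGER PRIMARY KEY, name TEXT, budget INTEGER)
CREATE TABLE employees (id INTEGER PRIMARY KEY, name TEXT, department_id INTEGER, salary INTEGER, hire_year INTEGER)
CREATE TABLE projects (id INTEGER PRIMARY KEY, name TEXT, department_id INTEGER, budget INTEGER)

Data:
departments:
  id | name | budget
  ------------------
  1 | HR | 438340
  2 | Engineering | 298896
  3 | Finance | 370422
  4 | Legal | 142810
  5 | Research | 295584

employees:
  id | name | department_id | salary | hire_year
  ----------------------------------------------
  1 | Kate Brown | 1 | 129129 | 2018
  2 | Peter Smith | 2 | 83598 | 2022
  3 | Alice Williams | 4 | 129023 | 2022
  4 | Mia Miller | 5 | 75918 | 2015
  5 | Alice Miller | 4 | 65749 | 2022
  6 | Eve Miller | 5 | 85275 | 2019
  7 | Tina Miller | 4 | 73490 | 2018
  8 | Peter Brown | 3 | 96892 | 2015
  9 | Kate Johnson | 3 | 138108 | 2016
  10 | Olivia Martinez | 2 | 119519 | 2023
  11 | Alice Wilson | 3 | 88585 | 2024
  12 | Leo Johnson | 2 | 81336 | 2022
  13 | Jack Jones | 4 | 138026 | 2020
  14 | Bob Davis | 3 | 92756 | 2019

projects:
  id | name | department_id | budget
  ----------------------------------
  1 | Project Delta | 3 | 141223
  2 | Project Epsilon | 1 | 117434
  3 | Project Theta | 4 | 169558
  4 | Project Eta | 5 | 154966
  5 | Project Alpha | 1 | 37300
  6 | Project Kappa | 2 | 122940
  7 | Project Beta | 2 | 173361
SELECT name, salary FROM employees WHERE salary BETWEEN 51100 AND 91286

Execution result:
name | salary
Peter Smith | 83598
Mia Miller | 75918
Alice Miller | 65749
Eve Miller | 85275
Tina Miller | 73490
Alice Wilson | 88585
Leo Johnson | 81336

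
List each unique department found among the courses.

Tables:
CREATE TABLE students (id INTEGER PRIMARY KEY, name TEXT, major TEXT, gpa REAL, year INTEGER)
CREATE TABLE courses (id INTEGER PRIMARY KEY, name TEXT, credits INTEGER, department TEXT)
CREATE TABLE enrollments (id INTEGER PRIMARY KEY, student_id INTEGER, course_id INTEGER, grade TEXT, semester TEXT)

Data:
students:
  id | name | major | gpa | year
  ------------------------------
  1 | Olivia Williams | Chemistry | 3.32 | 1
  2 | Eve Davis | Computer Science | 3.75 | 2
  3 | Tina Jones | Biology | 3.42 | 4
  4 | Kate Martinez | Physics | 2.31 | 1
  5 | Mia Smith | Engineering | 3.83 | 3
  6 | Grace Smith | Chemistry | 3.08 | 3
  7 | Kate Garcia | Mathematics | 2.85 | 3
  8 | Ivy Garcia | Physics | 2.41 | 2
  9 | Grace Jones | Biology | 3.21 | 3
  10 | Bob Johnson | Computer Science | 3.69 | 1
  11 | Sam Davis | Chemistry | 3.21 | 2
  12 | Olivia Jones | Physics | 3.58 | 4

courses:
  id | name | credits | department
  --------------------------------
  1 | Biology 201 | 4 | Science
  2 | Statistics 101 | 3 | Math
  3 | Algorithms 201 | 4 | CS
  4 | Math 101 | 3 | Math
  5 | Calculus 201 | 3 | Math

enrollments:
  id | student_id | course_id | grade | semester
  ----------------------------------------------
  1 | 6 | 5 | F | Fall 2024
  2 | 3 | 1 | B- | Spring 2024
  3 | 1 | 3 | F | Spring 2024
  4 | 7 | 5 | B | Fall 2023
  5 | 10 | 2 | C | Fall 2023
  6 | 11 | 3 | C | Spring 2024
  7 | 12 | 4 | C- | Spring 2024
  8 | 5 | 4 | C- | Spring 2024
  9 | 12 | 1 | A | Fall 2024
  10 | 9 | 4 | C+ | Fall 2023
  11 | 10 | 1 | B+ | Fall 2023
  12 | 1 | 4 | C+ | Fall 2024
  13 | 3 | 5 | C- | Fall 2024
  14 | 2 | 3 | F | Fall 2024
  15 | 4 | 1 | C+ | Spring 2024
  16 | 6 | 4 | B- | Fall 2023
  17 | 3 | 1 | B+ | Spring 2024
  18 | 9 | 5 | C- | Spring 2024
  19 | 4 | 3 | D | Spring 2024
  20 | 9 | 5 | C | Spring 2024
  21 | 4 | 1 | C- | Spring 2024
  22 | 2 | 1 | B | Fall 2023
SELECT DISTINCT department FROM courses

Execution result:
department
Science
Math
CS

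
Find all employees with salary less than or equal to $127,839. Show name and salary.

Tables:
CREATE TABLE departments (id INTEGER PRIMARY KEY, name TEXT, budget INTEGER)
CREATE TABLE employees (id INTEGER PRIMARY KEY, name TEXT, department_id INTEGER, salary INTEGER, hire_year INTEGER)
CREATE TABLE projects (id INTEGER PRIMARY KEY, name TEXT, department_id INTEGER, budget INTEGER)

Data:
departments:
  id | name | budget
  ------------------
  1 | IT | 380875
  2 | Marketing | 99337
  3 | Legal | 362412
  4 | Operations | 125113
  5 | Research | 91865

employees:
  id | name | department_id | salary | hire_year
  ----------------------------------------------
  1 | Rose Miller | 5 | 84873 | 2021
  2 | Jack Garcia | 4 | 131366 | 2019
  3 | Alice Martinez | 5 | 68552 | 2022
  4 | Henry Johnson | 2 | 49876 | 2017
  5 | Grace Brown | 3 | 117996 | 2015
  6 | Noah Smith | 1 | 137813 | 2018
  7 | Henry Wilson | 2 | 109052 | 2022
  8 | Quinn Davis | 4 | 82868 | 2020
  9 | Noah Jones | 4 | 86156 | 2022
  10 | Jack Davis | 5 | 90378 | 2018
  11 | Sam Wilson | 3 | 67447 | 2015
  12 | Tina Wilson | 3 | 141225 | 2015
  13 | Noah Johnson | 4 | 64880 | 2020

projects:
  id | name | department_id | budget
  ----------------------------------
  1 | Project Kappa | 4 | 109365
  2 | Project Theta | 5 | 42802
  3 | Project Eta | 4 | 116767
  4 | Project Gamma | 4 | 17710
SELECT name, salary FROM employees WHERE salary <= 127839

Execution result:
name | salary
Rose Miller | 84873
Alice Martinez | 68552
Henry Johnson | 49876
Grace Brown | 117996
Henry Wilson | 109052
Quinn Davis | 82868
Noah Jones | 86156
Jack Davis | 90378
Sam Wilson | 67447
Noah Johnson | 64880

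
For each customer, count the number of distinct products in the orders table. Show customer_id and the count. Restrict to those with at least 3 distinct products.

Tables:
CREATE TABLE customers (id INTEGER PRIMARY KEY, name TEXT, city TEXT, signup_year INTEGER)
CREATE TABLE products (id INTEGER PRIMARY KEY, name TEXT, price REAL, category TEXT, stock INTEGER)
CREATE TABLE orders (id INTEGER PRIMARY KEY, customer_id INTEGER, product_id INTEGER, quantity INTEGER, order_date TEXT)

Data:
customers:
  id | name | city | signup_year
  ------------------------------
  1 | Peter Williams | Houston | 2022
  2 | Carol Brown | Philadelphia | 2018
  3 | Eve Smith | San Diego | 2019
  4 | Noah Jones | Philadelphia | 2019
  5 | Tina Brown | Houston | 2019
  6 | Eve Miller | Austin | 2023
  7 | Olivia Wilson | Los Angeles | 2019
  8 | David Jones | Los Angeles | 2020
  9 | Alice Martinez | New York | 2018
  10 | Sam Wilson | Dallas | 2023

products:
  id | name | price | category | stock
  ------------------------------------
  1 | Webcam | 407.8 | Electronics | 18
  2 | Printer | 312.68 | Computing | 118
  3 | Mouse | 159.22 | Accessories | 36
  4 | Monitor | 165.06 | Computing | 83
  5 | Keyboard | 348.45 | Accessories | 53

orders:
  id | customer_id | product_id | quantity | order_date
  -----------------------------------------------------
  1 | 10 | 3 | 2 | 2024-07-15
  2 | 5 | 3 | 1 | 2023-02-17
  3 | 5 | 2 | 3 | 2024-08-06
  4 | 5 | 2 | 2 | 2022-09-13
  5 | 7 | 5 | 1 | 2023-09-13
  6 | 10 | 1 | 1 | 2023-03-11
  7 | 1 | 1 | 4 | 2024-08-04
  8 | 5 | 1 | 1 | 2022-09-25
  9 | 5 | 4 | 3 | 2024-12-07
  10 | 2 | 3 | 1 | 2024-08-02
SELECT customer_id, COUNT(DISTINCT product_id) AS distinct_product_count FROM orders GROUP BY customer_id HAVING COUNT(DISTINCT product_id) >= 3

Execution result:
customer_id | distinct_product_count
5 | 4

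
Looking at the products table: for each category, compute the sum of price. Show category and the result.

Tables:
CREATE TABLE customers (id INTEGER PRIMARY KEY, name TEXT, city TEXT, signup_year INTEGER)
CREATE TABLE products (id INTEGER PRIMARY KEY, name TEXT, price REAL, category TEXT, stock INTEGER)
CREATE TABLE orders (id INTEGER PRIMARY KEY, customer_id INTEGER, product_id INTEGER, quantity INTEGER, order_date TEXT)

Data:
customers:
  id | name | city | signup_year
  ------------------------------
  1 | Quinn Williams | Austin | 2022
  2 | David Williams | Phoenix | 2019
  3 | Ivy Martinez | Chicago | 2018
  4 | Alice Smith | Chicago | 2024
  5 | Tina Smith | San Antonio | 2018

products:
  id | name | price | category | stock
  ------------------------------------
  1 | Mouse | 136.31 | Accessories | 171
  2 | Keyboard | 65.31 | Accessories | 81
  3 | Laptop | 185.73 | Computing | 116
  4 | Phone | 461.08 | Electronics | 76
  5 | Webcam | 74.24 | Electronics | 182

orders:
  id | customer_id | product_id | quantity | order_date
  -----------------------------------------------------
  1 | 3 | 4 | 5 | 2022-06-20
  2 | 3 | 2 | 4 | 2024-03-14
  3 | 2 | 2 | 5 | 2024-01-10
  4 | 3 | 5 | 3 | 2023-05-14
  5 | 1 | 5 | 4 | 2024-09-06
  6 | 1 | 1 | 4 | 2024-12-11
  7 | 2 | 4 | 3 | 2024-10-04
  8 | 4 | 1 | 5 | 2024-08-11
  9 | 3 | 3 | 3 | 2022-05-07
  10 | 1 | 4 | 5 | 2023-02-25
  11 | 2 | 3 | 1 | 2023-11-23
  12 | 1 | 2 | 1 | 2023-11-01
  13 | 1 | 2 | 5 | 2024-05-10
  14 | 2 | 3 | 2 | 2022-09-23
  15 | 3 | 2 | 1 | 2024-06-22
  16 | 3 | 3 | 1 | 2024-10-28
SELECT category, SUM(price) AS sum_price FROM products GROUP BY category

Execution result:
category | sum_price
Accessories | 201.62
Computing | 185.73
Electronics | 535.32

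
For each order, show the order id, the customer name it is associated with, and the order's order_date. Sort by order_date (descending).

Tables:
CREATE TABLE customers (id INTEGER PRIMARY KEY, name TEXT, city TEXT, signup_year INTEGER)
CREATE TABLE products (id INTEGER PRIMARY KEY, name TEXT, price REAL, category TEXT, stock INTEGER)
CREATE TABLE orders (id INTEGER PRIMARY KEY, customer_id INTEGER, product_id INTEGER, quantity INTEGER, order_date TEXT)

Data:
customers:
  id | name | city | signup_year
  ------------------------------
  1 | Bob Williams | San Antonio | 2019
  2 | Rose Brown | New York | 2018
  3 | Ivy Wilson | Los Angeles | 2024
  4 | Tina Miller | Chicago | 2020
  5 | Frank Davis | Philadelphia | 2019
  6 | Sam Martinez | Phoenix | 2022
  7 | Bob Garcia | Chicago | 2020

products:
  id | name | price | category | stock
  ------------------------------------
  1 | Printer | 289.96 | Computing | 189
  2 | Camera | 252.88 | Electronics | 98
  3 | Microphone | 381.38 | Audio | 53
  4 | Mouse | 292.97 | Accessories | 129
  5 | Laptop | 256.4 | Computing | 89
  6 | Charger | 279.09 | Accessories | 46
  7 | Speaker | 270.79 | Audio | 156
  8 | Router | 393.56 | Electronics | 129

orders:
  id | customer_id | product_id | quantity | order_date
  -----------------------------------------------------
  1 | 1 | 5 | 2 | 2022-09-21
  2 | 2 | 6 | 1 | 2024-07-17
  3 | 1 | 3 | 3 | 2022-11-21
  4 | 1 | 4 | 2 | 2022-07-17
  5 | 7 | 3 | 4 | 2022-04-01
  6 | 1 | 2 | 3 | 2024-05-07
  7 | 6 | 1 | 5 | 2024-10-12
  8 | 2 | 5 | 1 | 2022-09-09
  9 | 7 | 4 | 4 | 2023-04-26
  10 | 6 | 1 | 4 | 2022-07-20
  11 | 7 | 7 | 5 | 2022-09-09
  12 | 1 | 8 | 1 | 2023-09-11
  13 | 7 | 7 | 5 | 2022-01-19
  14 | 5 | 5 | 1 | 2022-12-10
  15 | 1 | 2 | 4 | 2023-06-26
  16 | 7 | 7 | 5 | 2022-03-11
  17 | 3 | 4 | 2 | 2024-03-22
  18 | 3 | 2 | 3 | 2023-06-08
SELECT c.id, p.name AS customer, c.order_date FROM orders c JOIN customers p ON c.customer_id = p.id ORDER BY c.order_date DESC

Execution result:
id | customer | order_date
7 | Sam Martinez | 2024-10-12
2 | Rose Brown | 2024-07-17
6 | Bob Williams | 2024-05-07
17 | Ivy Wilson | 2024-03-22
12 | Bob Williams | 2023-09-11
15 | Bob Williams | 2023-06-26
18 | Ivy Wilson | 2023-06-08
9 | Bob Garcia | 2023-04-26
14 | Frank Davis | 2022-12-10
3 | Bob Williams | 2022-11-21
1 | Bob Williams | 2022-09-21
8 | Rose Brown | 2022-09-09
11 | Bob Garcia | 2022-09-09
10 | Sam Martinez | 2022-07-20
4 | Bob Williams | 2022-07-17
5 | Bob Garcia | 2022-04-01
16 | Bob Garcia | 2022-03-11
13 | Bob Garcia | 2022-01-19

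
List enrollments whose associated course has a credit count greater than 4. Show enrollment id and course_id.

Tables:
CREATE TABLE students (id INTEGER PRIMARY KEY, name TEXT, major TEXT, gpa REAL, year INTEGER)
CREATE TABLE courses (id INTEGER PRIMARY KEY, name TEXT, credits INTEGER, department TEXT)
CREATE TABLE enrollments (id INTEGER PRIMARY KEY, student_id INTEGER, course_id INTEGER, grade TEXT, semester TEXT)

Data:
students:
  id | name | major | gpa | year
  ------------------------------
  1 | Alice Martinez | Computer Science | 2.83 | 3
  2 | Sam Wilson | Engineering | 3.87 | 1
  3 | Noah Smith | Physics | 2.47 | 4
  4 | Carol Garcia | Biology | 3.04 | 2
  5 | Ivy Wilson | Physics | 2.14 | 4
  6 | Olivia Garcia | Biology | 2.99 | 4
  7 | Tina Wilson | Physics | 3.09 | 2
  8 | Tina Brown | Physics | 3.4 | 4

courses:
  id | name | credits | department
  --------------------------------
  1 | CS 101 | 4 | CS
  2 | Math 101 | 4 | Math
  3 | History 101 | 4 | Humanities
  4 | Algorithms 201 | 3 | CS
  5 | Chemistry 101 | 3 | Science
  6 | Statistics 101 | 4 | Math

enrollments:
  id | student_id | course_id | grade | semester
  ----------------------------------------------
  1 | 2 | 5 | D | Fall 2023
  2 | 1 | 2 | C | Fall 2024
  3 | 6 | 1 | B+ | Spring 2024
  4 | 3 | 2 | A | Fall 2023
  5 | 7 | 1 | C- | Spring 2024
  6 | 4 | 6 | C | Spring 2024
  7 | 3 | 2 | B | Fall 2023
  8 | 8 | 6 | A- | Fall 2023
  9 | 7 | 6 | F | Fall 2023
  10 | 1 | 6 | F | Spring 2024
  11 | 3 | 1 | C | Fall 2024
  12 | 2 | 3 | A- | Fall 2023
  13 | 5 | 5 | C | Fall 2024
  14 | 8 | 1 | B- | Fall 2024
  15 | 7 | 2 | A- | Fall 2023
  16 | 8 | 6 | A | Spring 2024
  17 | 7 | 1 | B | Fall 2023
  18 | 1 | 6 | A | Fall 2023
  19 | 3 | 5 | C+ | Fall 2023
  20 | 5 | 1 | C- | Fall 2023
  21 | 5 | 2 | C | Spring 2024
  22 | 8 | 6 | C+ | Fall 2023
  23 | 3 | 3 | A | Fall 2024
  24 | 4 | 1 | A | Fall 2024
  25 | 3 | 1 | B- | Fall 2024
SELECT id, course_id FROM enrollments WHERE course_id IN (SELECT id FROM courses WHERE credits > 4)

Execution result:
(no rows)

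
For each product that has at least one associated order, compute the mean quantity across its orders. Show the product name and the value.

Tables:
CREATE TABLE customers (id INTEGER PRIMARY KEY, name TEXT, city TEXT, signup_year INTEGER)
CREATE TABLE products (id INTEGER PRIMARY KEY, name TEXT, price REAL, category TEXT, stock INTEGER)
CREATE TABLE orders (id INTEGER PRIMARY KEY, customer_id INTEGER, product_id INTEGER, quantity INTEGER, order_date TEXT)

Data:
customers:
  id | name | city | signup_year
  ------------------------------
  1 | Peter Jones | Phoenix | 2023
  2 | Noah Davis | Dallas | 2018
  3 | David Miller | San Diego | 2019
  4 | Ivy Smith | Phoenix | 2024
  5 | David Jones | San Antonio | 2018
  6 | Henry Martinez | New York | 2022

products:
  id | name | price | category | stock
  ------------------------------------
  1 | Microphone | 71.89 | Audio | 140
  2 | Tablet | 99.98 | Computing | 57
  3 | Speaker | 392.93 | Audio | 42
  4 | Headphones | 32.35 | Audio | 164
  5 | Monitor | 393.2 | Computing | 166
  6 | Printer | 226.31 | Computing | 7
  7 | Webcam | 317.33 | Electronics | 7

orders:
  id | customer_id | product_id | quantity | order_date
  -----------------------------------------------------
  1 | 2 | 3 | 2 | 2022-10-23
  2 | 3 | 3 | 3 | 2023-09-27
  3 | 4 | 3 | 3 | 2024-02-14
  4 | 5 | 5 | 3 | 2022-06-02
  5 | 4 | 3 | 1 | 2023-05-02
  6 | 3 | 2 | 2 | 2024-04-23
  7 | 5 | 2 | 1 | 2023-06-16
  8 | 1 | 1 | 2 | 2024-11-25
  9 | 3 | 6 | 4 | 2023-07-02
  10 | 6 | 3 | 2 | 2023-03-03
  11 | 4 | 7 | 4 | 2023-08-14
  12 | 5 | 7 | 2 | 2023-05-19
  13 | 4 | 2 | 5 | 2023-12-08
SELECT p.name, AVG(c.quantity) AS avg_quantity FROM orders c JOIN products p ON c.product_id = p.id GROUP BY p.id, p.name

Execution result:
name | avg_quantity
Microphone | 2.00
Tablet | 2.67
Speaker | 2.20
Monitor | 3.00
Printer | 4.00
Webcam | 3.00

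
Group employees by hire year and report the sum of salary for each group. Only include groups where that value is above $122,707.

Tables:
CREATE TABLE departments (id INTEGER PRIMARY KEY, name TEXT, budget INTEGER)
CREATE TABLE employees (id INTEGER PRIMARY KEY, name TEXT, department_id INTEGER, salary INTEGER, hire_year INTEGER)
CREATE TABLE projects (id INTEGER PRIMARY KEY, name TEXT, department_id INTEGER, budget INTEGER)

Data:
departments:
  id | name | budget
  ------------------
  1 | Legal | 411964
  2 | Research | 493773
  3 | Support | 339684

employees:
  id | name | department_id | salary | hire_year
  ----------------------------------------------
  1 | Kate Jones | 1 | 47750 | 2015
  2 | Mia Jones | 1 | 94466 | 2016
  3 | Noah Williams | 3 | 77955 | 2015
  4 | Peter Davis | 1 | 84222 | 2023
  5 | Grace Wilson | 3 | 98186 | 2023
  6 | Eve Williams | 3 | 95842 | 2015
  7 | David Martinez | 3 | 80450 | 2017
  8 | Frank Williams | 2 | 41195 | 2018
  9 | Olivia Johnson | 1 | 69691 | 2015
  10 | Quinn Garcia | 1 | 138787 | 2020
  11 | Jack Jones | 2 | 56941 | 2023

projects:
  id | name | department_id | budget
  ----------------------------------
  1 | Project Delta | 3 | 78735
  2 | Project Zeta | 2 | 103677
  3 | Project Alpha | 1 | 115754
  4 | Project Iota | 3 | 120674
SELECT hire_year, SUM(salary) AS sum_salary FROM employees GROUP BY hire_year HAVING SUM(salary) > 122707

Execution result:
hire_year | sum_salary
2015 | 291238
2020 | 138787
2023 | 239349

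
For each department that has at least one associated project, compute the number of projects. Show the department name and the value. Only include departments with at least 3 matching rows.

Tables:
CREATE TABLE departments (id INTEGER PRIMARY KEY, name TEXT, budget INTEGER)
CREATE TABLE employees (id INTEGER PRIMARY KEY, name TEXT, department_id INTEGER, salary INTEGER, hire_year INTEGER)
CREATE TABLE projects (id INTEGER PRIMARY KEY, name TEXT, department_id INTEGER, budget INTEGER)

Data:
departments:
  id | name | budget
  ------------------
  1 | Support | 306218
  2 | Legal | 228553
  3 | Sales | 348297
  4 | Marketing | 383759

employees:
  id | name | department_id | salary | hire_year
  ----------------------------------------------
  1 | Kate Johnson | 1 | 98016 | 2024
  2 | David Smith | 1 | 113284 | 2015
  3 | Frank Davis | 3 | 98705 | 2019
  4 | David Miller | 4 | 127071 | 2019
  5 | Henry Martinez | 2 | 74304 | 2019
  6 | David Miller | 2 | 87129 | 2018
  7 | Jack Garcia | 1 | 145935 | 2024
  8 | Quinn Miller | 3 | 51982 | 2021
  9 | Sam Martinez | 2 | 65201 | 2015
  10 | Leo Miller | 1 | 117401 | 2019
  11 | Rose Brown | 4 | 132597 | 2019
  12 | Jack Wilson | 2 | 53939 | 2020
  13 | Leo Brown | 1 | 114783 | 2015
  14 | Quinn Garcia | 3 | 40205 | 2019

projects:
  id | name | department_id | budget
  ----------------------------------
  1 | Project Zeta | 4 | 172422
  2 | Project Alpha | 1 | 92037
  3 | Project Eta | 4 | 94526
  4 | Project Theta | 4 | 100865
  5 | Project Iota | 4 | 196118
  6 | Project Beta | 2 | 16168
SELECT p.name, COUNT(*) AS n FROM projects c JOIN departments p ON c.department_id = p.id GROUP BY p.id, p.name HAVING COUNT(*) >= 3

Execution result:
name | n
Marketing | 4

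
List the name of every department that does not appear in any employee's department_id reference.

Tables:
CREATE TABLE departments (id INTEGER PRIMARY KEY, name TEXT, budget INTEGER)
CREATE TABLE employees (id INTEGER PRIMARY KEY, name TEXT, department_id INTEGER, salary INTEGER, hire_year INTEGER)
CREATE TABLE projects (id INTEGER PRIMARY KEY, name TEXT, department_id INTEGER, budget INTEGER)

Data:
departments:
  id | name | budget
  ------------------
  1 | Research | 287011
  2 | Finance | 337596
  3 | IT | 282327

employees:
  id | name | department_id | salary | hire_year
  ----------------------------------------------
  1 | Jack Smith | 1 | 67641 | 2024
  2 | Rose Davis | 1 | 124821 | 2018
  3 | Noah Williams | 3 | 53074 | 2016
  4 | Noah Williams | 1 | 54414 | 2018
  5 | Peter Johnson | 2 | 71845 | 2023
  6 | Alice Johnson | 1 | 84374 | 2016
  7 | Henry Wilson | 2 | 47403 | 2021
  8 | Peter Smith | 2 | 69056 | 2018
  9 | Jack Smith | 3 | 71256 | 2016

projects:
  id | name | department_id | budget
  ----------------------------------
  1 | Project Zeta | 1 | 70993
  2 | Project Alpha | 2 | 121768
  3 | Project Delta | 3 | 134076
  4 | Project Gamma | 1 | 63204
SELECT p.name FROM departments p LEFT JOIN employees c ON c.department_id = p.id WHERE c.id IS NULL

Execution result:
(no rows)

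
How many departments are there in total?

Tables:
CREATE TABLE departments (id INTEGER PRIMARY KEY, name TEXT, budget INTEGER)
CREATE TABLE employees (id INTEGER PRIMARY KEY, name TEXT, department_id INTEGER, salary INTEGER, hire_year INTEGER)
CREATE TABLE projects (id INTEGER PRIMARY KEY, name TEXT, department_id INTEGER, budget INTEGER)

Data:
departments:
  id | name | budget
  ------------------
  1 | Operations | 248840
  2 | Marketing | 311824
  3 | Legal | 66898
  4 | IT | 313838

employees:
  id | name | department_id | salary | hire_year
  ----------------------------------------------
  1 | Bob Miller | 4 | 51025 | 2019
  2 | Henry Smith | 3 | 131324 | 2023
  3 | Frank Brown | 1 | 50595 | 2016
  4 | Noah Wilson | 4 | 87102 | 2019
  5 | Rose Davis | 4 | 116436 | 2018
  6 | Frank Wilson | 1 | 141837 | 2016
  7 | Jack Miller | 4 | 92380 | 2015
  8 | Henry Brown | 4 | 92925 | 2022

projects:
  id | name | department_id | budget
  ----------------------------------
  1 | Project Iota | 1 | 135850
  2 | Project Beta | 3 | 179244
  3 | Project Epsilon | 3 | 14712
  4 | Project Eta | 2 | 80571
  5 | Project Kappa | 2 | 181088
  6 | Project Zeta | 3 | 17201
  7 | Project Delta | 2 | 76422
SELECT COUNT(*) FROM departments

Execution result:
4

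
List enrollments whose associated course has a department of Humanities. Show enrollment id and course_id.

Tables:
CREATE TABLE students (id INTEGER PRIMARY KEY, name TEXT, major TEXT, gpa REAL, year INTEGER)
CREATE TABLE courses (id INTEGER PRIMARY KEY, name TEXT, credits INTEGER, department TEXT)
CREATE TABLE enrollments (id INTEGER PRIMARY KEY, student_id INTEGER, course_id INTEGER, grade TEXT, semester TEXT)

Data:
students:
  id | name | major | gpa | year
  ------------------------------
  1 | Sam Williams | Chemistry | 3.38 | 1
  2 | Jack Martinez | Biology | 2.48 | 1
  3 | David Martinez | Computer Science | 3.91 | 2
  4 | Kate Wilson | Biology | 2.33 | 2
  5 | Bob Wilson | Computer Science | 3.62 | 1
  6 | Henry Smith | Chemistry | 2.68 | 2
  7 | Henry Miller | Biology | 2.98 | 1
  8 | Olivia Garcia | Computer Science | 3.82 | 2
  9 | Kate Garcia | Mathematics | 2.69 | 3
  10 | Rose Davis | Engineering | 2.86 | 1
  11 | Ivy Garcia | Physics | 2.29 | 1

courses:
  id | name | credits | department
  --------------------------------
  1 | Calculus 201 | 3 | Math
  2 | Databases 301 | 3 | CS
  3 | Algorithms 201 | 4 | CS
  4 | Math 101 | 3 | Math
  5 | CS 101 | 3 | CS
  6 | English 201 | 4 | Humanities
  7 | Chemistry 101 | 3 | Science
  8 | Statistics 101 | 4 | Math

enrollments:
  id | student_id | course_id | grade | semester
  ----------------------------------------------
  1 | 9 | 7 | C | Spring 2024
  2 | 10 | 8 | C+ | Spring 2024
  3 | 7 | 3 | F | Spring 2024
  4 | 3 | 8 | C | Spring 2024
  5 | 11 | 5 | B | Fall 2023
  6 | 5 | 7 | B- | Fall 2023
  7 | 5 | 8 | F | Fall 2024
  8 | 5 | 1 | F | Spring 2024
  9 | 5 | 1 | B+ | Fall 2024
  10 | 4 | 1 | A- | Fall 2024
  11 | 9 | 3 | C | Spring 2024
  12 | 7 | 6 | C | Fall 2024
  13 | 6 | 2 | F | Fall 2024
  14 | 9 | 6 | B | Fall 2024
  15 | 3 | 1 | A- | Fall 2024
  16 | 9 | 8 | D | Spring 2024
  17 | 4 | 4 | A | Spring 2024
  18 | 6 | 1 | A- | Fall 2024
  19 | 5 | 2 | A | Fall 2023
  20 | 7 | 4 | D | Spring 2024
SELECT id, course_id FROM enrollments WHERE course_id IN (SELECT id FROM courses WHERE department = 'Humanities')

Execution result:
id | course_id
12 | 6
14 | 6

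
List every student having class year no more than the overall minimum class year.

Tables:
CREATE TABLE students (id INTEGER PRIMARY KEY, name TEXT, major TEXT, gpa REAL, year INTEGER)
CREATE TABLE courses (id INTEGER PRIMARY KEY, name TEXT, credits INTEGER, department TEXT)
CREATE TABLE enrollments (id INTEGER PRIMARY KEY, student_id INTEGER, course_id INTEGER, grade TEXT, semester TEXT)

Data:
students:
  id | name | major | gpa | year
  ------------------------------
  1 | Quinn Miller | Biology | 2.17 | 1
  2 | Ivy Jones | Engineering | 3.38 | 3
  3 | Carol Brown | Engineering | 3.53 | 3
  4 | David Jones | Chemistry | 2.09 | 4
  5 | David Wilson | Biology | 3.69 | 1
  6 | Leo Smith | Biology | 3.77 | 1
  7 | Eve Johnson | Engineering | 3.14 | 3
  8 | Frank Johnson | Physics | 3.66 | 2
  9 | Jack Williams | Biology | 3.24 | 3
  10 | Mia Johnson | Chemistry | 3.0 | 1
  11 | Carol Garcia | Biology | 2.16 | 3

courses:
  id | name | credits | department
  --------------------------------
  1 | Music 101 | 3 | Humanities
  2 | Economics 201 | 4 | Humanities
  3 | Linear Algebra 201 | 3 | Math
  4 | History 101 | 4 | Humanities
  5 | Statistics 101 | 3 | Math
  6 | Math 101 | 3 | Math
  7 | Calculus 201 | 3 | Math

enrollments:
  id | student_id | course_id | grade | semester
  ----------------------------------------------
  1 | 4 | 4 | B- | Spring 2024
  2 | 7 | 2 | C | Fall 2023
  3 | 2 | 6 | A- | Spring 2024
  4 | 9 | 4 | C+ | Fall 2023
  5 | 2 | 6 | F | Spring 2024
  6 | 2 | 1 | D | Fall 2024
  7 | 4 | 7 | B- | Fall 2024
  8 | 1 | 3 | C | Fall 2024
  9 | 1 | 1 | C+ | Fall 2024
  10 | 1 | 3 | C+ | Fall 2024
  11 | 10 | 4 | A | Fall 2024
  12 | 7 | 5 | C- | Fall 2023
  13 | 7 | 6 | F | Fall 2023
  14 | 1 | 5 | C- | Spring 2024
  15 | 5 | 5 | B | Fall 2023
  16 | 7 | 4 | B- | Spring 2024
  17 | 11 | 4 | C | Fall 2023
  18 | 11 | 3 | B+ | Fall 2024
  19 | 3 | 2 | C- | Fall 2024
SELECT name, year FROM students WHERE year <= (SELECT MIN(year) FROM students)

Execution result:
name | year
Quinn Miller | 1
David Wilson | 1
Leo Smith | 1
Mia Johnson | 1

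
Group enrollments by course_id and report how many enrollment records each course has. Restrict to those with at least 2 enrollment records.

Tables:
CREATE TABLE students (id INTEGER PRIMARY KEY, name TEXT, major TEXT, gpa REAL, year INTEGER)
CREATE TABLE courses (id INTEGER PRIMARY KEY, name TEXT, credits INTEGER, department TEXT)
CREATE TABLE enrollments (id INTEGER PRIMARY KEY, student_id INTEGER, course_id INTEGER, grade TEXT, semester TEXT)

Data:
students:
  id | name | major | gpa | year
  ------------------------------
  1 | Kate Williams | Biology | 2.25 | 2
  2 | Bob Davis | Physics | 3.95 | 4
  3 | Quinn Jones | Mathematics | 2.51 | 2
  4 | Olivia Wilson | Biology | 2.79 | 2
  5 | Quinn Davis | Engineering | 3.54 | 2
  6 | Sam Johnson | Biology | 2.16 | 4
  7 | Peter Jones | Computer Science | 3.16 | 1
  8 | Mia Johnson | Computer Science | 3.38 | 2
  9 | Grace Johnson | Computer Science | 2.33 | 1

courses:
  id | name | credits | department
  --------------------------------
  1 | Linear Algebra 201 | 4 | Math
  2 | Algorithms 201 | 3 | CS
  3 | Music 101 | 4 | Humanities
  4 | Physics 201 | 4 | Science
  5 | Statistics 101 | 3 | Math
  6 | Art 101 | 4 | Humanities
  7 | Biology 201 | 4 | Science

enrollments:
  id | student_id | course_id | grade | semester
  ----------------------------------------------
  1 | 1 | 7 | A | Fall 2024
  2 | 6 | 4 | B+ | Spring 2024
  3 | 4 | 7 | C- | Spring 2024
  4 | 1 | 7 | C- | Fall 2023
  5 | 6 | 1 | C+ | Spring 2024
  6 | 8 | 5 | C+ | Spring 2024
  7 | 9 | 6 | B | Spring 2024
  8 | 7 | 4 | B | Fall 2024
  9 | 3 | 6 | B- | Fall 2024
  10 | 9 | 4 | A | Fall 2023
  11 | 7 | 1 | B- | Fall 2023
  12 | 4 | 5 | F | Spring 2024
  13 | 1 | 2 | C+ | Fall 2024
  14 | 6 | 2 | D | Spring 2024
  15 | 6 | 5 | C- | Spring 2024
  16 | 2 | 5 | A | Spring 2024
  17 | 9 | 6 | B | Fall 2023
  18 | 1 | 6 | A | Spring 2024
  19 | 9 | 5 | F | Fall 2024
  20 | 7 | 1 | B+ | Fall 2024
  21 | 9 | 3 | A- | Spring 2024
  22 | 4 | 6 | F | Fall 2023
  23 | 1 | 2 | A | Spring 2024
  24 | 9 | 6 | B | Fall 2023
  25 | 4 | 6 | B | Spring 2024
SELECT course_id, COUNT(*) AS enrollment_count FROM enrollments GROUP BY course_id HAVING COUNT(*) >= 2

Execution result:
course_id | enrollment_count
1 | 3
2 | 3
4 | 3
5 | 5
6 | 7
7 | 3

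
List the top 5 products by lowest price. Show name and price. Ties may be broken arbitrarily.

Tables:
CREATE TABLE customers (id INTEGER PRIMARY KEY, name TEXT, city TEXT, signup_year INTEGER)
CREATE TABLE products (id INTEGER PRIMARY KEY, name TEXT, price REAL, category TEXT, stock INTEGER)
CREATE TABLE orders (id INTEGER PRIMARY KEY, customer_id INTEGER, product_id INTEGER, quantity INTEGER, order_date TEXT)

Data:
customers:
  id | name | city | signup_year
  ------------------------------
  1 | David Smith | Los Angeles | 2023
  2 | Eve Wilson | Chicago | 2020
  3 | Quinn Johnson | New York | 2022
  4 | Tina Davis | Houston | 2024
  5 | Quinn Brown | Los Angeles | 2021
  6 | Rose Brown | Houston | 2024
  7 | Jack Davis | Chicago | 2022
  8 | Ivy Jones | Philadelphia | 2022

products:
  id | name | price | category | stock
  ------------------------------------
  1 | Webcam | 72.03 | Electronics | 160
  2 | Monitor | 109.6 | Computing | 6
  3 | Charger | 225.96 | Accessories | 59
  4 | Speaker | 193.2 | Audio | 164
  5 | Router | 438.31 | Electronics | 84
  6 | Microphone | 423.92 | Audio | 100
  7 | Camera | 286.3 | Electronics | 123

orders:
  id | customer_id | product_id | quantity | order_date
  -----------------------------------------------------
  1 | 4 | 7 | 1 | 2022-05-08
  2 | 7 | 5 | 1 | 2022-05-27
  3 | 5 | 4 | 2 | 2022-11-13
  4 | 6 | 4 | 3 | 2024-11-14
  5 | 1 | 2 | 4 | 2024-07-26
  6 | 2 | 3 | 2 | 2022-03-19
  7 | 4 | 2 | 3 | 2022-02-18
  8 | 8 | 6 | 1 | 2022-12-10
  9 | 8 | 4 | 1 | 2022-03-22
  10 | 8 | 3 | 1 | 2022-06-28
SELECT name, price FROM products ORDER BY price ASC LIMIT 5

Execution result:
name | price
Webcam | 72.03
Monitor | 109.60
Speaker | 193.20
Charger | 225.96
Camera | 286.30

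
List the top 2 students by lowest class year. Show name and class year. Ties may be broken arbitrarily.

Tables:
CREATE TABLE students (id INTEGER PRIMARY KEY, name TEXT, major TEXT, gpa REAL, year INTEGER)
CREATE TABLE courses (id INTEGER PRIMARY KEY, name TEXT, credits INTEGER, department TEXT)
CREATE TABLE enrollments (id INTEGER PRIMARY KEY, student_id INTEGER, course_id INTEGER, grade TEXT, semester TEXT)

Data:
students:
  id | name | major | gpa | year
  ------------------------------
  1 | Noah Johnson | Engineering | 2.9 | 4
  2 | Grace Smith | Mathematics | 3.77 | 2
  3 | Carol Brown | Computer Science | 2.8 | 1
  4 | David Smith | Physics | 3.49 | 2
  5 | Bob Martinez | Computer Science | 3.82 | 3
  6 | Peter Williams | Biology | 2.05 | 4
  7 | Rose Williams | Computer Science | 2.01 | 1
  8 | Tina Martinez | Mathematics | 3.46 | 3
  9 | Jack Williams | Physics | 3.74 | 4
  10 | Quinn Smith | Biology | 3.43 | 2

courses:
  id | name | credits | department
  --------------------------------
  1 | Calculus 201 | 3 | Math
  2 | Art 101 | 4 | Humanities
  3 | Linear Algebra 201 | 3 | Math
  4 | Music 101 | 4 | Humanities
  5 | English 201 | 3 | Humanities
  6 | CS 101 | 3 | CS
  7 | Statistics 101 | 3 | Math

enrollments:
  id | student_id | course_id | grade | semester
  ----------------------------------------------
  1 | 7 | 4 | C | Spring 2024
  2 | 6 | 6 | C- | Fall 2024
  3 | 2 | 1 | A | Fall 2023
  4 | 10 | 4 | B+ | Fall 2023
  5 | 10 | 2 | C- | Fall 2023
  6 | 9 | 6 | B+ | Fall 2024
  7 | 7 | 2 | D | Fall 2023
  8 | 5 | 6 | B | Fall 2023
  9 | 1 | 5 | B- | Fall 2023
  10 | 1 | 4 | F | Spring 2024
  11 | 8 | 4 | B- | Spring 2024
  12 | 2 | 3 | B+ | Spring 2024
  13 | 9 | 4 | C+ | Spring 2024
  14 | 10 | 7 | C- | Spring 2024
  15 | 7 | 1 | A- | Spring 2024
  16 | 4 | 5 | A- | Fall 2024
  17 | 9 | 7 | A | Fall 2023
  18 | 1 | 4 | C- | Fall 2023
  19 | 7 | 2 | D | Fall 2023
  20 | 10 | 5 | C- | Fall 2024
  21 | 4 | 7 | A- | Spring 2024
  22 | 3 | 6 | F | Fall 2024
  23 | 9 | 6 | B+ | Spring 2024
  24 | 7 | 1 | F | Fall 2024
SELECT name, year FROM students ORDER BY year ASC LIMIT 2

Execution result:
name | year
Carol Brown | 1
Rose Williams | 1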